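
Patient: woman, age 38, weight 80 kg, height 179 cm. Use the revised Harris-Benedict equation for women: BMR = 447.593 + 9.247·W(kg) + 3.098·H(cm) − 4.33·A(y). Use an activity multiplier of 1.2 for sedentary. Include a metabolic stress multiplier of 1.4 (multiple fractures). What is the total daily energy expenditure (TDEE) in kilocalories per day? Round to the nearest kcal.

Harris-Benedict: BMR = 447.593 + 9.247(80) + 3.098(179) − 4.33(38) = 1577.355 kcal/day.
TEE = BMR × activity factor = 1577.355 × 1.2 = 1892.826 kcal/day.
Apply stress factor: 1892.826 × 1.4 = 2649.9564 kcal/day.

2650 kilocalories per day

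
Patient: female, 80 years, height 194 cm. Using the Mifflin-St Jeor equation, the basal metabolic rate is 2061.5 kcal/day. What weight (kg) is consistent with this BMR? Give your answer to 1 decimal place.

141.0 kg

2061.5 = 10·W + 6.25(194) − 5(80) − 161
10·W = 2061.5 − 651.5 = 1410, so W = 141 kg.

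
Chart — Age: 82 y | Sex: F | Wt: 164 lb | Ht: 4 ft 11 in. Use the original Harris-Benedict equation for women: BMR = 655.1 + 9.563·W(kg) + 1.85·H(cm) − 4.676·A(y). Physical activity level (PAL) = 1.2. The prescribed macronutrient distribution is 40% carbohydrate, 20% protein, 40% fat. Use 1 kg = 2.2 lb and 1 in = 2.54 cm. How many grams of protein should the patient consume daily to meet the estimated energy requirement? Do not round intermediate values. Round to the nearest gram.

Convert to metric: weight = 164 ÷ 2.2 = 74.5455 kg; height = (4×12 + 11) × 2.54 = 59 × 2.54 = 149.86 cm.
Harris-Benedict: BMR = 655.1 + 9.563(74.5455) + 1.85(149.86) − 4.676(82) = 1261.7872 kcal/day.
TEE = 1261.7872 × 1.2 = 1514.1446 kcal/day.
Protein energy = 20% × 1514.1446 = 302.8289 kcal.
Protein = 302.8289 ÷ 4 kcal/g = 75.7072 g.

76 g/day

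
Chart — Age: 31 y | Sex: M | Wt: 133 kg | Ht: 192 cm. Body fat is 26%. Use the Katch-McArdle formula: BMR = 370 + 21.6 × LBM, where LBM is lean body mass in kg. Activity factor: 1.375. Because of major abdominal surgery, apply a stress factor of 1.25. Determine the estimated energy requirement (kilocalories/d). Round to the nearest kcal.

LBM = 133 × (1 − 0.26) = 98.42 kg. Katch-McArdle: BMR = 370 + 21.6 × 98.42 = 2495.872 kcal/day.
TEE = BMR × activity factor = 2495.872 × 1.375 = 3431.824 kcal/day.
Apply stress factor: 3431.824 × 1.25 = 4289.78 kcal/day.

4290 kilocalories/d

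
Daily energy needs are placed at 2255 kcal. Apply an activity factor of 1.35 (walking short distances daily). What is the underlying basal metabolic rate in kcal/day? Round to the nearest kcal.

1670 kcal/day

BMR = TEE ÷ activity factor = 2255 ÷ 1.35 = 1670.3704 kcal/day.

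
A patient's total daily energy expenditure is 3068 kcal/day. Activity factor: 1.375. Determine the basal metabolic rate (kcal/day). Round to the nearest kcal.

2231 kcal/day

BMR = TEE ÷ activity factor = 3068 ÷ 1.375 = 2231.2727 kcal/day.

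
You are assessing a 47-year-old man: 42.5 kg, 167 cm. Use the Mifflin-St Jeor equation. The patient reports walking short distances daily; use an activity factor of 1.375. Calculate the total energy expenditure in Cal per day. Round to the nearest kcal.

1703 Cal per day

Mifflin-St Jeor (male): BMR = 10(42.5) + 6.25(167) − 5(47) + 5 = 425 + 1043.75 − 235 + 5 = 1238.75 kcal/day.
TEE = BMR × activity factor = 1238.75 × 1.375 = 1703.2813 kcal/day.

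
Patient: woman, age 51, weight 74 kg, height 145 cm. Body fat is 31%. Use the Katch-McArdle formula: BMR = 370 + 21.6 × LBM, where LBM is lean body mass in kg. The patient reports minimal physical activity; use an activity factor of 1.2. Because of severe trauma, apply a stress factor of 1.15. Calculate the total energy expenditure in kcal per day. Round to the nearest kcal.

LBM = 74 × (1 − 0.31) = 51.06 kg. Katch-McArdle: BMR = 370 + 21.6 × 51.06 = 1472.896 kcal/day.
TEE = BMR × activity factor = 1472.896 × 1.2 = 1767.4752 kcal/day.
Apply stress factor: 1767.4752 × 1.15 = 2032.5965 kcal/day.

2033 kcal per day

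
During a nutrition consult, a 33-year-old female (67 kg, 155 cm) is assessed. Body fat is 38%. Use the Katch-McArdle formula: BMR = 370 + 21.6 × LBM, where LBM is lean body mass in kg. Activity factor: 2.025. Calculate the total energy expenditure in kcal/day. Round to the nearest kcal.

2566 kcal/day

LBM = 67 × (1 − 0.38) = 41.54 kg. Katch-McArdle: BMR = 370 + 21.6 × 41.54 = 1267.264 kcal/day.
TEE = BMR × activity factor = 1267.264 × 2.025 = 2566.2096 kcal/day.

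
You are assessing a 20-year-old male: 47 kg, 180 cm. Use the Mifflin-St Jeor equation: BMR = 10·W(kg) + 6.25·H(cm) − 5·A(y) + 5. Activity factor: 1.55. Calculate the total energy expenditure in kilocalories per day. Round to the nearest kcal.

Mifflin-St Jeor (male): BMR = 10(47) + 6.25(180) − 5(20) + 5 = 470 + 1125 − 100 + 5 = 1500 kcal/day.
TEE = BMR × activity factor = 1500 × 1.55 = 2325 kcal/day.

2325 kilocalories per day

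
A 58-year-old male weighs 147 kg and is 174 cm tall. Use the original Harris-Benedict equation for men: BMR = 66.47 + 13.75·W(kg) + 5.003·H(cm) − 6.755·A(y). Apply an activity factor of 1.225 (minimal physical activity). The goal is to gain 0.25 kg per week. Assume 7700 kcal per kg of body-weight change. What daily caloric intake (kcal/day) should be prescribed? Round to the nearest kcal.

3419 kcal/day

Harris-Benedict: BMR = 66.47 + 13.75(147) + 5.003(174) − 6.755(58) = 2566.452 kcal/day.
TEE = 2566.452 × 1.225 = 3143.9037 kcal/day.
Required daily surplus = 0.25 × 7700 ÷ 7 = 275 kcal/day.
Target intake = 3143.9037 + 275 = 3418.9037 kcal/day.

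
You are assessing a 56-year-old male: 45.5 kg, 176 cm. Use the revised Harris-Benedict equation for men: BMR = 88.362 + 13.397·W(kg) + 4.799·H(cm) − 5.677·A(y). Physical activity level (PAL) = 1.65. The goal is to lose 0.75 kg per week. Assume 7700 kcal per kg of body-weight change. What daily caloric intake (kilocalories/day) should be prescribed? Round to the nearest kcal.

Harris-Benedict: BMR = 88.362 + 13.397(45.5) + 4.799(176) − 5.677(56) = 1224.6375 kcal/day.
TEE = 1224.6375 × 1.65 = 2020.6519 kcal/day.
Required daily deficit = 0.75 × 7700 ÷ 7 = 825 kcal/day.
Target intake = 2020.6519 − 825 = 1195.6519 kcal/day.

1196 kilocalories/day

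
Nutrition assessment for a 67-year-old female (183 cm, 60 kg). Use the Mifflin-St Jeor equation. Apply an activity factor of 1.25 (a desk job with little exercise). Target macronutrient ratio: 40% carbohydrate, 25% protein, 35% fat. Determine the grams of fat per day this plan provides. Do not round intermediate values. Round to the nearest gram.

Mifflin-St Jeor (female): BMR = 10(60) + 6.25(183) − 5(67) − 161 = 600 + 1143.75 − 335 − 161 = 1247.75 kcal/day.
TEE = 1247.75 × 1.25 = 1559.6875 kcal/day.
Fat energy = 35% × 1559.6875 = 545.8906 kcal.
Fat = 545.8906 ÷ 9 kcal/g = 60.6545 g.

61 g/day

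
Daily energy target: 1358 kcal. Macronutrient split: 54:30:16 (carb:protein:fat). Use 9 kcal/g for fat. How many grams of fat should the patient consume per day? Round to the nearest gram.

24 g/day

Fat energy = 16% × 1358 = 217.28 kcal.
At 9 kcal/g: 217.28 ÷ 9 = 24.1422 g.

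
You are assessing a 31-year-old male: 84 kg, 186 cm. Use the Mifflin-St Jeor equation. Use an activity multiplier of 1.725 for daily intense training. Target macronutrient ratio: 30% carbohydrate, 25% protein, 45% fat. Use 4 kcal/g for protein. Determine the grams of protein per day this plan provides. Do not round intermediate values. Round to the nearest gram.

Mifflin-St Jeor (male): BMR = 10(84) + 6.25(186) − 5(31) + 5 = 840 + 1162.5 − 155 + 5 = 1852.5 kcal/day.
TEE = 1852.5 × 1.725 = 3195.5625 kcal/day.
Protein energy = 25% × 3195.5625 = 798.8906 kcal.
Protein = 798.8906 ÷ 4 kcal/g = 199.7227 g.

200 g/day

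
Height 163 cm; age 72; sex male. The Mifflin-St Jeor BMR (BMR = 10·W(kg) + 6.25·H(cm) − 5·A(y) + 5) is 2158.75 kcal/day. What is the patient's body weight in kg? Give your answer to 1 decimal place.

2158.75 = 10·W + 6.25(163) − 5(72) + 5
10·W = 2158.75 − 663.75 = 1495, so W = 149.5 kg.

149.5 kg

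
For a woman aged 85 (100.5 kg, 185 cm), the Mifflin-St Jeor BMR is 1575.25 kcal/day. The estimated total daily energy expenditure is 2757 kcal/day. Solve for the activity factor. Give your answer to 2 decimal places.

1.75

Activity factor = TEE ÷ BMR = 2757 ÷ 1575.25 = 1.75.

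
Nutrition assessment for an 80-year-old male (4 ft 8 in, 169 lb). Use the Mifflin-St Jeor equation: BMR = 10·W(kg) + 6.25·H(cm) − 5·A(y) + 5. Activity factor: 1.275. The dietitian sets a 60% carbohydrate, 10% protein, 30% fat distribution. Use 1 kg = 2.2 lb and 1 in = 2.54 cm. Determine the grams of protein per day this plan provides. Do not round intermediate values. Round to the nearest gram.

Convert to metric: weight = 169 ÷ 2.2 = 76.8182 kg; height = (4×12 + 8) × 2.54 = 56 × 2.54 = 142.24 cm.
Mifflin-St Jeor (male): BMR = 10(76.8182) + 6.25(142.24) − 5(80) + 5 = 768.1818 + 889 − 400 + 5 = 1262.1818 kcal/day.
TEE = 1262.1818 × 1.275 = 1609.2818 kcal/day.
Protein energy = 10% × 1609.2818 = 160.9282 kcal.
Protein = 160.9282 ÷ 4 kcal/g = 40.232 g.

40 g/day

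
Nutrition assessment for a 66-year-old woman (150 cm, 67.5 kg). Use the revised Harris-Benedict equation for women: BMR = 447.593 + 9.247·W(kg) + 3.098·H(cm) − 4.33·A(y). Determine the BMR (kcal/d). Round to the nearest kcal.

1251 kcal/d

Harris-Benedict: BMR = 447.593 + 9.247(67.5) + 3.098(150) − 4.33(66) = 1250.6855 kcal/day.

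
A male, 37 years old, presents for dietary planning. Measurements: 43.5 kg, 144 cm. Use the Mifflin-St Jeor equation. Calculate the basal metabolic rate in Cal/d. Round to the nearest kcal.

Mifflin-St Jeor (male): BMR = 10(43.5) + 6.25(144) − 5(37) + 5 = 435 + 900 − 185 + 5 = 1155 kcal/day.

1155 Cal/d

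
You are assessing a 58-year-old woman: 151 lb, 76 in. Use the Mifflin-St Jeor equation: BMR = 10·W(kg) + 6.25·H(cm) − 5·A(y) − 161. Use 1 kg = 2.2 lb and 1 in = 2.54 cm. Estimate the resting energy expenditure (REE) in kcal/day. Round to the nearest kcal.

1442 kcal/day

Convert to metric: weight = 151 ÷ 2.2 = 68.6364 kg; height = 76 × 2.54 = 193.04 cm.
Mifflin-St Jeor (female): BMR = 10(68.6364) + 6.25(193.04) − 5(58) − 161 = 686.3636 + 1206.5 − 290 − 161 = 1441.8636 kcal/day.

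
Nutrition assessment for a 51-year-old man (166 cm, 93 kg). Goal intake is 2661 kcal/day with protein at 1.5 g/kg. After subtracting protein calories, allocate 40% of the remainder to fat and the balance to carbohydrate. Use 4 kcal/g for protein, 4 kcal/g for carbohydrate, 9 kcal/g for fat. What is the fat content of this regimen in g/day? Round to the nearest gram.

Protein = 1.5 × 93 = 139.5 g → 139.5 × 4 = 558 kcal.
Non-protein calories = 2661 − 558 = 2103 kcal.
Fat: 40% × 2103 = 841.2 kcal; carbohydrate: 1261.8 kcal.
Fat: 841.2 kcal ÷ 9 kcal/g = 93.4667 g.

93 g/day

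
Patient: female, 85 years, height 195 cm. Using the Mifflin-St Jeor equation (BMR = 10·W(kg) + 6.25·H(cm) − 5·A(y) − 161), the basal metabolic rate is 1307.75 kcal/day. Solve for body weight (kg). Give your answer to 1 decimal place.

67.5 kg

1307.75 = 10·W + 6.25(195) − 5(85) − 161
10·W = 1307.75 − 632.75 = 675, so W = 67.5 kg.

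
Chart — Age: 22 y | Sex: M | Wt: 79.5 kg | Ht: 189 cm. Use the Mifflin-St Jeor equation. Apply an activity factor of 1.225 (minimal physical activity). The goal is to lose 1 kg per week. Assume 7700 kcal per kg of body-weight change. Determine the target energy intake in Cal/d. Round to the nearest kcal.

1192 Cal/d

Mifflin-St Jeor (male): BMR = 10(79.5) + 6.25(189) − 5(22) + 5 = 795 + 1181.25 − 110 + 5 = 1871.25 kcal/day.
TEE = 1871.25 × 1.225 = 2292.2813 kcal/day.
Required daily deficit = 1 × 7700 ÷ 7 = 1100 kcal/day.
Target intake = 2292.2813 − 1100 = 1192.2813 kcal/day.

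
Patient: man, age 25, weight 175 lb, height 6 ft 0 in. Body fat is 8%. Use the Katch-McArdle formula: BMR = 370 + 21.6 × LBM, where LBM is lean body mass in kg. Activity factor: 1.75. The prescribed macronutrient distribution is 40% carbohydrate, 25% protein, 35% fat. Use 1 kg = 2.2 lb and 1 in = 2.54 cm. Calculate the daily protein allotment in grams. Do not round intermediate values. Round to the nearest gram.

213 g/day

Convert to metric: weight = 175 ÷ 2.2 = 79.5455 kg; height = (6×12 + 0) × 2.54 = 72 × 2.54 = 182.88 cm.
LBM = 79.5455 × (1 − 0.08) = 73.1818 kg. Katch-McArdle: BMR = 370 + 21.6 × 73.1818 = 1950.7273 kcal/day.
TEE = 1950.7273 × 1.75 = 3413.7727 kcal/day.
Protein energy = 25% × 3413.7727 = 853.4432 kcal.
Protein = 853.4432 ÷ 4 kcal/g = 213.3608 g.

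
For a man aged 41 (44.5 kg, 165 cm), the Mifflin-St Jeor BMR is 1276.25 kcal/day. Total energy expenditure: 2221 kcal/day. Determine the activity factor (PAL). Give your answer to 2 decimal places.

Activity factor = TEE ÷ BMR = 2221 ÷ 1276.25 = 1.74.

1.74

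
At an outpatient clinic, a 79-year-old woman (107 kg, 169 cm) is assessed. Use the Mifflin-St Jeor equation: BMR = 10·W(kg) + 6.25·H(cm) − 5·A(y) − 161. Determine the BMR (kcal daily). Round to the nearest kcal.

Mifflin-St Jeor (female): BMR = 10(107) + 6.25(169) − 5(79) − 161 = 1070 + 1056.25 − 395 − 161 = 1570.25 kcal/day.

1570 kcal daily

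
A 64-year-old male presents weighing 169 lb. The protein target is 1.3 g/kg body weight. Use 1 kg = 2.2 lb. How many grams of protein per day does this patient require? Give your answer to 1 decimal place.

99.9 g/day

Weight in kg = 169 ÷ 2.2 = 76.8182 kg.
Protein = 1.3 g/kg × 76.8182 kg = 99.8636 g/day.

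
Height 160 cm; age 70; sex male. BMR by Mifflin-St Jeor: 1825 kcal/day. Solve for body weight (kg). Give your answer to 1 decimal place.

117.0 kg

1825 = 10·W + 6.25(160) − 5(70) + 5
10·W = 1825 − 655 = 1170, so W = 117 kg.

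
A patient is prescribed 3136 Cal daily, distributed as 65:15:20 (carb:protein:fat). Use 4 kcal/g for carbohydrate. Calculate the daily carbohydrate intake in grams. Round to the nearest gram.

Carbohydrate energy = 65% × 3136 = 2038.4 kcal.
At 4 kcal/g: 2038.4 ÷ 4 = 509.6 g.

510 g/day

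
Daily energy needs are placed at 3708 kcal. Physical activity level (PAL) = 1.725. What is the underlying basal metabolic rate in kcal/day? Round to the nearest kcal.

2150 kcal/day

BMR = TEE ÷ activity factor = 3708 ÷ 1.725 = 2149.5652 kcal/day.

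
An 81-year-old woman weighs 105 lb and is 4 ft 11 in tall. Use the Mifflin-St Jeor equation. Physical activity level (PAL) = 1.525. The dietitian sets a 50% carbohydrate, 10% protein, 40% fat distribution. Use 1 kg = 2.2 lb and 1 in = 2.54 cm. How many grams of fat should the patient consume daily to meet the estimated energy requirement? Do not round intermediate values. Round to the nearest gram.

Convert to metric: weight = 105 ÷ 2.2 = 47.7273 kg; height = (4×12 + 11) × 2.54 = 59 × 2.54 = 149.86 cm.
Mifflin-St Jeor (female): BMR = 10(47.7273) + 6.25(149.86) − 5(81) − 161 = 477.2727 + 936.625 − 405 − 161 = 847.8977 kcal/day.
TEE = 847.8977 × 1.525 = 1293.044 kcal/day.
Fat energy = 40% × 1293.044 = 517.2176 kcal.
Fat = 517.2176 ÷ 9 kcal/g = 57.4686 g.

57 g/day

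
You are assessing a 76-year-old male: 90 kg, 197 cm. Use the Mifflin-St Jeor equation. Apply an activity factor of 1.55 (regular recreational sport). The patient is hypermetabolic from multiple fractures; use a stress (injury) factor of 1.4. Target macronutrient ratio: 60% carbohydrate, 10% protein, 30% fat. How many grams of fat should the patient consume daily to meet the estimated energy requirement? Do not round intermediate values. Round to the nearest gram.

Mifflin-St Jeor (male): BMR = 10(90) + 6.25(197) − 5(76) + 5 = 900 + 1231.25 − 380 + 5 = 1756.25 kcal/day.
TEE = 1756.25 × 1.55 = 2722.1875 kcal/day.
With stress factor 1.4: 2722.1875 × 1.4 = 3811.0625 kcal/day.
Fat energy = 30% × 3811.0625 = 1143.3188 kcal.
Fat = 1143.3188 ÷ 9 kcal/g = 127.0354 g.

127 g/day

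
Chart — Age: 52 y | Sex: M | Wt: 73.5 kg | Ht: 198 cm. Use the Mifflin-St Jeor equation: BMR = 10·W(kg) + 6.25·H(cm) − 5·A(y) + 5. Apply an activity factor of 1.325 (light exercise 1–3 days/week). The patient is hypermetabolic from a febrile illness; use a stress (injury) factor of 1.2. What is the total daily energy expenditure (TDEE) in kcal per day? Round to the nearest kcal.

2731 kcal per day

Mifflin-St Jeor (male): BMR = 10(73.5) + 6.25(198) − 5(52) + 5 = 735 + 1237.5 − 260 + 5 = 1717.5 kcal/day.
TEE = BMR × activity factor = 1717.5 × 1.325 = 2275.6875 kcal/day.
Apply stress factor: 2275.6875 × 1.2 = 2730.825 kcal/day.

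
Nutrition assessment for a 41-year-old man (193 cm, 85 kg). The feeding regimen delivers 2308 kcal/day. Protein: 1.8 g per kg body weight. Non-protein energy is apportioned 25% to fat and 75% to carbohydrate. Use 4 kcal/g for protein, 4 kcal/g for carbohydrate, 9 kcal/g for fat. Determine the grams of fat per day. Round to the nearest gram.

Protein = 1.8 × 85 = 153 g → 153 × 4 = 612 kcal.
Non-protein calories = 2308 − 612 = 1696 kcal.
Fat: 25% × 1696 = 424 kcal; carbohydrate: 1272 kcal.
Fat: 424 kcal ÷ 9 kcal/g = 47.1111 g.

47 g/day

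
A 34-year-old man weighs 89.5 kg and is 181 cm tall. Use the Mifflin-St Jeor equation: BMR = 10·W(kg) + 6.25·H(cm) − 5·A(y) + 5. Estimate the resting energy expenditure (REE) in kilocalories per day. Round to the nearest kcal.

Mifflin-St Jeor (male): BMR = 10(89.5) + 6.25(181) − 5(34) + 5 = 895 + 1131.25 − 170 + 5 = 1861.25 kcal/day.

1861 kilocalories per day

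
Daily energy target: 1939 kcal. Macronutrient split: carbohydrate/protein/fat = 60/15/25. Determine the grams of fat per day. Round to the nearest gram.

Fat energy = 25% × 1939 = 484.75 kcal.
At 9 kcal/g: 484.75 ÷ 9 = 53.8611 g.

54 g/day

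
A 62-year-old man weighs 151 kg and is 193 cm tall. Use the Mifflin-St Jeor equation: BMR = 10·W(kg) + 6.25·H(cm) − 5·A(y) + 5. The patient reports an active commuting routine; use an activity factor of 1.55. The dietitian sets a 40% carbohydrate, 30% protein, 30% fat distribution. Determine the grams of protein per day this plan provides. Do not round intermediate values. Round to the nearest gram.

280 g/day

Mifflin-St Jeor (male): BMR = 10(151) + 6.25(193) − 5(62) + 5 = 1510 + 1206.25 − 310 + 5 = 2411.25 kcal/day.
TEE = 2411.25 × 1.55 = 3737.4375 kcal/day.
Protein energy = 30% × 3737.4375 = 1121.2313 kcal.
Protein = 1121.2313 ÷ 4 kcal/g = 280.3078 g.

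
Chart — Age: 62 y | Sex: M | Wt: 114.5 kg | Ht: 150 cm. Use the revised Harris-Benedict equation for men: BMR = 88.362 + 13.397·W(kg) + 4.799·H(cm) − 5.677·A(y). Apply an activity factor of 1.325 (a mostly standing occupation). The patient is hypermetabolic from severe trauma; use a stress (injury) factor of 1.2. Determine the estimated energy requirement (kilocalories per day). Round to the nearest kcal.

3164 kilocalories per day

Harris-Benedict: BMR = 88.362 + 13.397(114.5) + 4.799(150) − 5.677(62) = 1990.1945 kcal/day.
TEE = BMR × activity factor = 1990.1945 × 1.325 = 2637.0077 kcal/day.
Apply stress factor: 2637.0077 × 1.2 = 3164.4093 kcal/day.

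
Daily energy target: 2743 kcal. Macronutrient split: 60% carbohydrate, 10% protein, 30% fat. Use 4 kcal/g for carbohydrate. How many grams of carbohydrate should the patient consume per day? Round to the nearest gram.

411 g/day

Carbohydrate energy = 60% × 2743 = 1645.8 kcal.
At 4 kcal/g: 1645.8 ÷ 4 = 411.45 g.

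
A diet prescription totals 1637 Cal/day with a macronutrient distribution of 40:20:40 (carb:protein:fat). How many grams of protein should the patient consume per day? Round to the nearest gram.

82 g/day

Protein energy = 20% × 1637 = 327.4 kcal.
At 4 kcal/g: 327.4 ÷ 4 = 81.85 g.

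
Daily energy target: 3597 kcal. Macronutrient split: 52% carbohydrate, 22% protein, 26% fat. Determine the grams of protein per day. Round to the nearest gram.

Protein energy = 22% × 3597 = 791.34 kcal.
At 4 kcal/g: 791.34 ÷ 4 = 197.835 g.

198 g/day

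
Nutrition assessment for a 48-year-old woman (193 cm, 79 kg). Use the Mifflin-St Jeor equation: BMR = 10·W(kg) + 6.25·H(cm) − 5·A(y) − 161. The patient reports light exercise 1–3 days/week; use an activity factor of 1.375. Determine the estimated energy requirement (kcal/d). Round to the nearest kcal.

2193 kcal/d

Mifflin-St Jeor (female): BMR = 10(79) + 6.25(193) − 5(48) − 161 = 790 + 1206.25 − 240 − 161 = 1595.25 kcal/day.
TEE = BMR × activity factor = 1595.25 × 1.375 = 2193.4688 kcal/day.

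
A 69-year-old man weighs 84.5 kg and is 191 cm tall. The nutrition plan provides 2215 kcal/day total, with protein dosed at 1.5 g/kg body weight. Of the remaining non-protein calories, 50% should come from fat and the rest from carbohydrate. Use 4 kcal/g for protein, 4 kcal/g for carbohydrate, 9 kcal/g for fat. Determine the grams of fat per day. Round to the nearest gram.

Protein = 1.5 × 84.5 = 126.75 g → 126.75 × 4 = 507 kcal.
Non-protein calories = 2215 − 507 = 1708 kcal.
Fat: 50% × 1708 = 854 kcal; carbohydrate: 854 kcal.
Fat: 854 kcal ÷ 9 kcal/g = 94.8889 g.

95 g/day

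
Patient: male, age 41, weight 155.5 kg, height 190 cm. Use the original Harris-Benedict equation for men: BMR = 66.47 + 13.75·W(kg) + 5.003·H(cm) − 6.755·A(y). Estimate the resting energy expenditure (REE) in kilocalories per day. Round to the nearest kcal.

2878 kilocalories per day

Harris-Benedict: BMR = 66.47 + 13.75(155.5) + 5.003(190) − 6.755(41) = 2878.21 kcal/day.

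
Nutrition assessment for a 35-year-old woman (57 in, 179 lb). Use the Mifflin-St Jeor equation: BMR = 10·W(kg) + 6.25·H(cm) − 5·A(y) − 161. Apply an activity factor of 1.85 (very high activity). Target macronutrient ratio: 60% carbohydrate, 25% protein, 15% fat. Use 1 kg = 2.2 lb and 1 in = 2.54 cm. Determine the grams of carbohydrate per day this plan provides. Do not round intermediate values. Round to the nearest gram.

Convert to metric: weight = 179 ÷ 2.2 = 81.3636 kg; height = 57 × 2.54 = 144.78 cm.
Mifflin-St Jeor (female): BMR = 10(81.3636) + 6.25(144.78) − 5(35) − 161 = 813.6364 + 904.875 − 175 − 161 = 1382.5114 kcal/day.
TEE = 1382.5114 × 1.85 = 2557.646 kcal/day.
Carbohydrate energy = 60% × 2557.646 = 1534.5876 kcal.
Carbohydrate = 1534.5876 ÷ 4 kcal/g = 383.6469 g.

384 g/day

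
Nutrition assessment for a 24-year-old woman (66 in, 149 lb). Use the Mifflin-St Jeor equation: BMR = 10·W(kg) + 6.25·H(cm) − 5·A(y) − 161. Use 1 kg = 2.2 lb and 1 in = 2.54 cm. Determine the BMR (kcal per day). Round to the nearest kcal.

Convert to metric: weight = 149 ÷ 2.2 = 67.7273 kg; height = 66 × 2.54 = 167.64 cm.
Mifflin-St Jeor (female): BMR = 10(67.7273) + 6.25(167.64) − 5(24) − 161 = 677.2727 + 1047.75 − 120 − 161 = 1444.0227 kcal/day.

1444 kcal per day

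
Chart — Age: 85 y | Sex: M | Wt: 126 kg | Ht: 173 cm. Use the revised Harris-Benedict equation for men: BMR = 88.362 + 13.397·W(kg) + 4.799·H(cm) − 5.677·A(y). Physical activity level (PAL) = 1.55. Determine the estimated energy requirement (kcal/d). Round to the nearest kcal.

3292 kcal/d

Harris-Benedict: BMR = 88.362 + 13.397(126) + 4.799(173) − 5.677(85) = 2124.066 kcal/day.
TEE = BMR × activity factor = 2124.066 × 1.55 = 3292.3023 kcal/day.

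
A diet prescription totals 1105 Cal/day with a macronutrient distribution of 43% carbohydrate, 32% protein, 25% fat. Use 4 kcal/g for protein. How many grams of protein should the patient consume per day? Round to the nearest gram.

88 g/day

Protein energy = 32% × 1105 = 353.6 kcal.
At 4 kcal/g: 353.6 ÷ 4 = 88.4 g.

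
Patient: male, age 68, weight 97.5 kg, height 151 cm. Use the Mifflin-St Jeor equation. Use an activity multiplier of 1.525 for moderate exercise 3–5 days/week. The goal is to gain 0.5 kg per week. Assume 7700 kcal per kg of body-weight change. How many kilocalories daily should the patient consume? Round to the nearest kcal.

Mifflin-St Jeor (male): BMR = 10(97.5) + 6.25(151) − 5(68) + 5 = 975 + 943.75 − 340 + 5 = 1583.75 kcal/day.
TEE = 1583.75 × 1.525 = 2415.2188 kcal/day.
Required daily surplus = 0.5 × 7700 ÷ 7 = 550 kcal/day.
Target intake = 2415.2188 + 550 = 2965.2188 kcal/day.

2965 kilocalories daily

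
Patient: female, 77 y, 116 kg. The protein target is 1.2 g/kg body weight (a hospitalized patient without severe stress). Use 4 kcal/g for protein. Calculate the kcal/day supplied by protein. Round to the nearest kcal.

Protein = 1.2 g/kg × 116 kg = 139.2 g/day.
Protein energy = 139.2 g × 4 kcal/g = 556.8 kcal/day.

557 kcal/day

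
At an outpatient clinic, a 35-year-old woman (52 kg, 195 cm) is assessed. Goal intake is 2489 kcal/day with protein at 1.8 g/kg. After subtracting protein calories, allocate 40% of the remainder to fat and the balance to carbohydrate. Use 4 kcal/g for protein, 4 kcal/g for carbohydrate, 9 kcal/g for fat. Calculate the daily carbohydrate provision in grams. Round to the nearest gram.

317 g/day

Protein = 1.8 × 52 = 93.6 g → 93.6 × 4 = 374.4 kcal.
Non-protein calories = 2489 − 374.4 = 2114.6 kcal.
Fat: 40% × 2114.6 = 845.84 kcal; carbohydrate: 1268.76 kcal.
Carbohydrate: 1268.76 kcal ÷ 4 kcal/g = 317.19 g.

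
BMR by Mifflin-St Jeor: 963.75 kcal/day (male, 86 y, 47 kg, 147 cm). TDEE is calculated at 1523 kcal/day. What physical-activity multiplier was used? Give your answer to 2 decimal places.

1.58

Activity factor = TEE ÷ BMR = 1523 ÷ 963.75 = 1.58.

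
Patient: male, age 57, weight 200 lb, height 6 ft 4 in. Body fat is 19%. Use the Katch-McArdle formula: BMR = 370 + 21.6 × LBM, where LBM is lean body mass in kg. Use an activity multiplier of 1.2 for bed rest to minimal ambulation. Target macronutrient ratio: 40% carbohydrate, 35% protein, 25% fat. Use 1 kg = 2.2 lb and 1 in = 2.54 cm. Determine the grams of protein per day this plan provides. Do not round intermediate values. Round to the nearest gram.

Convert to metric: weight = 200 ÷ 2.2 = 90.9091 kg; height = (6×12 + 4) × 2.54 = 76 × 2.54 = 193.04 cm.
LBM = 90.9091 × (1 − 0.19) = 73.6364 kg. Katch-McArdle: BMR = 370 + 21.6 × 73.6364 = 1960.5455 kcal/day.
TEE = 1960.5455 × 1.2 = 2352.6545 kcal/day.
Protein energy = 35% × 2352.6545 = 823.4291 kcal.
Protein = 823.4291 ÷ 4 kcal/g = 205.8573 g.

206 g/day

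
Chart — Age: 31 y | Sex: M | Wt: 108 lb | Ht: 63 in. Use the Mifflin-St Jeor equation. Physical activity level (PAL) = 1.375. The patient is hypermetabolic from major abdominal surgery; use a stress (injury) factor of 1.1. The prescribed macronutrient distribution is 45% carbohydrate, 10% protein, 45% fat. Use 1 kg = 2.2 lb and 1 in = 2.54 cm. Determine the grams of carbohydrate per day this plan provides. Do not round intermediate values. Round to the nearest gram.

228 g/day

Convert to metric: weight = 108 ÷ 2.2 = 49.0909 kg; height = 63 × 2.54 = 160.02 cm.
Mifflin-St Jeor (male): BMR = 10(49.0909) + 6.25(160.02) − 5(31) + 5 = 490.9091 + 1000.125 − 155 + 5 = 1341.0341 kcal/day.
TEE = 1341.0341 × 1.375 = 1843.9219 kcal/day.
With stress factor 1.1: 1843.9219 × 1.1 = 2028.3141 kcal/day.
Carbohydrate energy = 45% × 2028.3141 = 912.7413 kcal.
Carbohydrate = 912.7413 ÷ 4 kcal/g = 228.1853 g.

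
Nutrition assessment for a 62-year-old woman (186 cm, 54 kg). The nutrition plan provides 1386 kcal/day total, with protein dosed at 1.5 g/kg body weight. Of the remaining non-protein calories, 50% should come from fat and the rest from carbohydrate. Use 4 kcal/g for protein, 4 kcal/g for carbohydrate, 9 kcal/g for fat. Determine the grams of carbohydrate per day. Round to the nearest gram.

133 g/day

Protein = 1.5 × 54 = 81 g → 81 × 4 = 324 kcal.
Non-protein calories = 1386 − 324 = 1062 kcal.
Fat: 50% × 1062 = 531 kcal; carbohydrate: 531 kcal.
Carbohydrate: 531 kcal ÷ 4 kcal/g = 132.75 g.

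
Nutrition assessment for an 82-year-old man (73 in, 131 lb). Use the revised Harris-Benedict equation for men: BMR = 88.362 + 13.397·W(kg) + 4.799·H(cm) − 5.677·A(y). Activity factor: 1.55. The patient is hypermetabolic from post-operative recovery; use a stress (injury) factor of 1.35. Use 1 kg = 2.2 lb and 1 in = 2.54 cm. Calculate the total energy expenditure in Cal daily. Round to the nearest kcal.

2742 Cal daily

Convert to metric: weight = 131 ÷ 2.2 = 59.5455 kg; height = 73 × 2.54 = 185.42 cm.
Harris-Benedict: BMR = 88.362 + 13.397(59.5455) + 4.799(185.42) − 5.677(82) = 1310.409 kcal/day.
TEE = BMR × activity factor = 1310.409 × 1.55 = 2031.134 kcal/day.
Apply stress factor: 2031.134 × 1.35 = 2742.0309 kcal/day.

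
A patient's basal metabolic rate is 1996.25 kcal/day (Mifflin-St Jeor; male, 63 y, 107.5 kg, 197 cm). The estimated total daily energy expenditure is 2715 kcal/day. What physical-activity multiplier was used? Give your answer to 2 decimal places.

1.36

Activity factor = TEE ÷ BMR = 2715 ÷ 1996.25 = 1.36.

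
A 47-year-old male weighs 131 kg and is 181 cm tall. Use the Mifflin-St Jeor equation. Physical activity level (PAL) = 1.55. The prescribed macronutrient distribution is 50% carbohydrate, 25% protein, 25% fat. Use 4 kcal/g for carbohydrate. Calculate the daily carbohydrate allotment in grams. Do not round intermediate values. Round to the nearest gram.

428 g/day

Mifflin-St Jeor (male): BMR = 10(131) + 6.25(181) − 5(47) + 5 = 1310 + 1131.25 − 235 + 5 = 2211.25 kcal/day.
TEE = 2211.25 × 1.55 = 3427.4375 kcal/day.
Carbohydrate energy = 50% × 3427.4375 = 1713.7188 kcal.
Carbohydrate = 1713.7188 ÷ 4 kcal/g = 428.4297 g.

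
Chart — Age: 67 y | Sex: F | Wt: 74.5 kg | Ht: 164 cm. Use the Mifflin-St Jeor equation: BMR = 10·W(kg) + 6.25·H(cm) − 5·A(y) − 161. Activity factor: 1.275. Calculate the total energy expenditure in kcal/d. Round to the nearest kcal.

1624 kcal/d

Mifflin-St Jeor (female): BMR = 10(74.5) + 6.25(164) − 5(67) − 161 = 745 + 1025 − 335 − 161 = 1274 kcal/day.
TEE = BMR × activity factor = 1274 × 1.275 = 1624.35 kcal/day.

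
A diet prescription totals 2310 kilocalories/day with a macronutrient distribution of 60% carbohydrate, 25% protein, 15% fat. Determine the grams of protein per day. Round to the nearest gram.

144 g/day

Protein energy = 25% × 2310 = 577.5 kcal.
At 4 kcal/g: 577.5 ÷ 4 = 144.375 g.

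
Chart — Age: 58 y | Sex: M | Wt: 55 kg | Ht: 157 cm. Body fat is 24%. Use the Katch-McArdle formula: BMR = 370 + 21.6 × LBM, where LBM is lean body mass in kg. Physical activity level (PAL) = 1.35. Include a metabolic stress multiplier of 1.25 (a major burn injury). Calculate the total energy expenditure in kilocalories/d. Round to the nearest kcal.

2148 kilocalories/d

LBM = 55 × (1 − 0.24) = 41.8 kg. Katch-McArdle: BMR = 370 + 21.6 × 41.8 = 1272.88 kcal/day.
TEE = BMR × activity factor = 1272.88 × 1.35 = 1718.388 kcal/day.
Apply stress factor: 1718.388 × 1.25 = 2147.985 kcal/day.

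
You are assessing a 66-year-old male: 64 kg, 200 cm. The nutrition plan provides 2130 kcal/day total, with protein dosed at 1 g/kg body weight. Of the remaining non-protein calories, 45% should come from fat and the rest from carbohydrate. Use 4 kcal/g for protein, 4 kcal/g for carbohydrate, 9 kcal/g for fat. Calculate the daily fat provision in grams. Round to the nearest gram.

Protein = 1 × 64 = 64 g → 64 × 4 = 256 kcal.
Non-protein calories = 2130 − 256 = 1874 kcal.
Fat: 45% × 1874 = 843.3 kcal; carbohydrate: 1030.7 kcal.
Fat: 843.3 kcal ÷ 9 kcal/g = 93.7 g.

94 g/day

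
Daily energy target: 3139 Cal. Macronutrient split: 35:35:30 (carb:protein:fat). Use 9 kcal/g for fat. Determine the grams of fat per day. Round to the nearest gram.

Fat energy = 30% × 3139 = 941.7 kcal.
At 9 kcal/g: 941.7 ÷ 9 = 104.6333 g.

105 g/day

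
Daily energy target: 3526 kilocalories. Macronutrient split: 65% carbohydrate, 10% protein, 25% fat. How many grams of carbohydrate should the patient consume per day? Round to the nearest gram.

573 g/day

Carbohydrate energy = 65% × 3526 = 2291.9 kcal.
At 4 kcal/g: 2291.9 ÷ 4 = 572.975 g.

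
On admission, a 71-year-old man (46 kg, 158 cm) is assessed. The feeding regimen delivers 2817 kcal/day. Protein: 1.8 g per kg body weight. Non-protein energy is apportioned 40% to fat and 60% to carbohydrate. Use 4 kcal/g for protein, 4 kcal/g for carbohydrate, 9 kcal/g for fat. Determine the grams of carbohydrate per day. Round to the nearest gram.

Protein = 1.8 × 46 = 82.8 g → 82.8 × 4 = 331.2 kcal.
Non-protein calories = 2817 − 331.2 = 2485.8 kcal.
Fat: 40% × 2485.8 = 994.32 kcal; carbohydrate: 1491.48 kcal.
Carbohydrate: 1491.48 kcal ÷ 4 kcal/g = 372.87 g.

373 g/day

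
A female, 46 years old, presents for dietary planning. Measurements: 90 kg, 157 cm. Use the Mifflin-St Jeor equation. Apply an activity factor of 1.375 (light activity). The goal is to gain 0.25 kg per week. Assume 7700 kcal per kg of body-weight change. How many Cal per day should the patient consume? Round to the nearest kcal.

2324 Cal per day

Mifflin-St Jeor (female): BMR = 10(90) + 6.25(157) − 5(46) − 161 = 900 + 981.25 − 230 − 161 = 1490.25 kcal/day.
TEE = 1490.25 × 1.375 = 2049.0938 kcal/day.
Required daily surplus = 0.25 × 7700 ÷ 7 = 275 kcal/day.
Target intake = 2049.0938 + 275 = 2324.0938 kcal/day.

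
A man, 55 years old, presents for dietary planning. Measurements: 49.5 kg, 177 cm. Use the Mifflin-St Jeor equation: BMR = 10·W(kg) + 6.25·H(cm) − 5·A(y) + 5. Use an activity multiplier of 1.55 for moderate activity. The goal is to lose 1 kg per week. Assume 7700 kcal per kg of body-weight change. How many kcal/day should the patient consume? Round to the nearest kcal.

963 kcal/day

Mifflin-St Jeor (male): BMR = 10(49.5) + 6.25(177) − 5(55) + 5 = 495 + 1106.25 − 275 + 5 = 1331.25 kcal/day.
TEE = 1331.25 × 1.55 = 2063.4375 kcal/day.
Required daily deficit = 1 × 7700 ÷ 7 = 1100 kcal/day.
Target intake = 2063.4375 − 1100 = 963.4375 kcal/day.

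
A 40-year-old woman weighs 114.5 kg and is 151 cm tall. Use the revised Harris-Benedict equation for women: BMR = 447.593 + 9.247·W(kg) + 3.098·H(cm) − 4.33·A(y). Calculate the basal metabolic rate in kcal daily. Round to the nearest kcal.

Harris-Benedict: BMR = 447.593 + 9.247(114.5) + 3.098(151) − 4.33(40) = 1800.9725 kcal/day.

1801 kcal daily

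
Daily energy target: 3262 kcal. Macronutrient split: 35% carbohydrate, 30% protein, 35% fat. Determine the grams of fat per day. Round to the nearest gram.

127 g/day

Fat energy = 35% × 3262 = 1141.7 kcal.
At 9 kcal/g: 1141.7 ÷ 9 = 126.8556 g.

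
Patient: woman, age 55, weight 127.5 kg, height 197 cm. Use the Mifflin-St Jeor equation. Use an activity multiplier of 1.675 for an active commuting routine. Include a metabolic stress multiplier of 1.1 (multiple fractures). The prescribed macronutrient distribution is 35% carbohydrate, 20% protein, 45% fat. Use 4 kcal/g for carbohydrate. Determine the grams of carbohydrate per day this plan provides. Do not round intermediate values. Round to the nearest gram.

Mifflin-St Jeor (female): BMR = 10(127.5) + 6.25(197) − 5(55) − 161 = 1275 + 1231.25 − 275 − 161 = 2070.25 kcal/day.
TEE = 2070.25 × 1.675 = 3467.6688 kcal/day.
With stress factor 1.1: 3467.6688 × 1.1 = 3814.4356 kcal/day.
Carbohydrate energy = 35% × 3814.4356 = 1335.0525 kcal.
Carbohydrate = 1335.0525 ÷ 4 kcal/g = 333.7631 g.

334 g/day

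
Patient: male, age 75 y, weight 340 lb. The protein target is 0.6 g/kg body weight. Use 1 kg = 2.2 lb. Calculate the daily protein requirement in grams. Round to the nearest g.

93 g/day

Weight in kg = 340 ÷ 2.2 = 154.5455 kg.
Protein = 0.6 g/kg × 154.5455 kg = 92.7273 g/day.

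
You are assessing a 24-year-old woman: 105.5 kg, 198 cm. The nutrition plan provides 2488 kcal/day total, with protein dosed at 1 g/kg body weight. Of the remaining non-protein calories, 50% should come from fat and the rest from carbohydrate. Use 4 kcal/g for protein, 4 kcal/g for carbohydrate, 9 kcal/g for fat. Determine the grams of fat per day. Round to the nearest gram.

115 g/day

Protein = 1 × 105.5 = 105.5 g → 105.5 × 4 = 422 kcal.
Non-protein calories = 2488 − 422 = 2066 kcal.
Fat: 50% × 2066 = 1033 kcal; carbohydrate: 1033 kcal.
Fat: 1033 kcal ÷ 9 kcal/g = 114.7778 g.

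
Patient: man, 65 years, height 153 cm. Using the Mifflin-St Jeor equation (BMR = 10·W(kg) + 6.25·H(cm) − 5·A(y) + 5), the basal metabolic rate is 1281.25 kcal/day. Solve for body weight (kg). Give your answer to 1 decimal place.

1281.25 = 10·W + 6.25(153) − 5(65) + 5
10·W = 1281.25 − 636.25 = 645, so W = 64.5 kg.

64.5 kg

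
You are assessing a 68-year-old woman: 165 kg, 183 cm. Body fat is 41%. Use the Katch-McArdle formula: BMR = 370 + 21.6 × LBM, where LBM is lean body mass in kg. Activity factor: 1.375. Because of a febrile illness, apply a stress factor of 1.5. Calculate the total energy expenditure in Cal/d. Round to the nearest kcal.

LBM = 165 × (1 − 0.41) = 97.35 kg. Katch-McArdle: BMR = 370 + 21.6 × 97.35 = 2472.76 kcal/day.
TEE = BMR × activity factor = 2472.76 × 1.375 = 3400.045 kcal/day.
Apply stress factor: 3400.045 × 1.5 = 5100.0675 kcal/day.

5100 Cal/d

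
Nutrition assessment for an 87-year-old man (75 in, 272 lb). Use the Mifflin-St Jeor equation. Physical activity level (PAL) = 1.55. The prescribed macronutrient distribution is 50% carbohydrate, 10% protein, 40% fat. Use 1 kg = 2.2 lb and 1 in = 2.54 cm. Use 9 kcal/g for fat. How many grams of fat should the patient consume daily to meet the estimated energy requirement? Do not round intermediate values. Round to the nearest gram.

138 g/day

Convert to metric: weight = 272 ÷ 2.2 = 123.6364 kg; height = 75 × 2.54 = 190.5 cm.
Mifflin-St Jeor (male): BMR = 10(123.6364) + 6.25(190.5) − 5(87) + 5 = 1236.3636 + 1190.625 − 435 + 5 = 1996.9886 kcal/day.
TEE = 1996.9886 × 1.55 = 3095.3324 kcal/day.
Fat energy = 40% × 3095.3324 = 1238.133 kcal.
Fat = 1238.133 ÷ 9 kcal/g = 137.5703 g.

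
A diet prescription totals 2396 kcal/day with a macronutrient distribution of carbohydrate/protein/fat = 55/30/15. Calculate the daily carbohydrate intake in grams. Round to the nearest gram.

329 g/day

Carbohydrate energy = 55% × 2396 = 1317.8 kcal.
At 4 kcal/g: 1317.8 ÷ 4 = 329.45 g.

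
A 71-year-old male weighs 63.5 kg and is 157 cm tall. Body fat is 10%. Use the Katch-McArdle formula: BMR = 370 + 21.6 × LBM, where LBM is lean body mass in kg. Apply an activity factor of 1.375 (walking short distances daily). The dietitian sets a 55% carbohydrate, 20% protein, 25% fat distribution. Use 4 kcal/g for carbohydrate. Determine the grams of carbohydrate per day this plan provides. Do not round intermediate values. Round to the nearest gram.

303 g/day

LBM = 63.5 × (1 − 0.1) = 57.15 kg. Katch-McArdle: BMR = 370 + 21.6 × 57.15 = 1604.44 kcal/day.
TEE = 1604.44 × 1.375 = 2206.105 kcal/day.
Carbohydrate energy = 55% × 2206.105 = 1213.3578 kcal.
Carbohydrate = 1213.3578 ÷ 4 kcal/g = 303.3394 g.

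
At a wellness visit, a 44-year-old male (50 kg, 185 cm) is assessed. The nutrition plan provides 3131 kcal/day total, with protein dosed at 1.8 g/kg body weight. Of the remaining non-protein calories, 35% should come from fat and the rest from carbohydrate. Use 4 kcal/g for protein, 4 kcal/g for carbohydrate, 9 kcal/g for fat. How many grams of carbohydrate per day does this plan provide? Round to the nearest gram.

450 g/day

Protein = 1.8 × 50 = 90 g → 90 × 4 = 360 kcal.
Non-protein calories = 3131 − 360 = 2771 kcal.
Fat: 35% × 2771 = 969.85 kcal; carbohydrate: 1801.15 kcal.
Carbohydrate: 1801.15 kcal ÷ 4 kcal/g = 450.2875 g.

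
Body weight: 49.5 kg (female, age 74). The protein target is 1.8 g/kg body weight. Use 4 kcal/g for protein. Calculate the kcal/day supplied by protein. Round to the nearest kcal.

Protein = 1.8 g/kg × 49.5 kg = 89.1 g/day.
Protein energy = 89.1 g × 4 kcal/g = 356.4 kcal/day.

356 kcal/day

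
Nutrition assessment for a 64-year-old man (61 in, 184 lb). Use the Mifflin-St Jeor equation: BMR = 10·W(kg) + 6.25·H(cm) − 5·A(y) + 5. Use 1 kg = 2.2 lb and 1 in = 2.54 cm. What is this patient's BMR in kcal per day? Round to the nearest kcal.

Convert to metric: weight = 184 ÷ 2.2 = 83.6364 kg; height = 61 × 2.54 = 154.94 cm.
Mifflin-St Jeor (male): BMR = 10(83.6364) + 6.25(154.94) − 5(64) + 5 = 836.3636 + 968.375 − 320 + 5 = 1489.7386 kcal/day.

1490 kcal per day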